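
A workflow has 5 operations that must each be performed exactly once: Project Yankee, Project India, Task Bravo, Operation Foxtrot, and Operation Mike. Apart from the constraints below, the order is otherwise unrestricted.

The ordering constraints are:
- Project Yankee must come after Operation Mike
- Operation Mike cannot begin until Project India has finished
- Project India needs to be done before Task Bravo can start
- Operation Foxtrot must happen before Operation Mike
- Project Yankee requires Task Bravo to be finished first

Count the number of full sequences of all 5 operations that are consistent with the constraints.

5

2 operations have no prerequisites (Project India, Operation Foxtrot), so any of them could come first.
Enumerating by repeatedly choosing an available operation (one whose prerequisites are all placed) gives 5 distinct complete orderings.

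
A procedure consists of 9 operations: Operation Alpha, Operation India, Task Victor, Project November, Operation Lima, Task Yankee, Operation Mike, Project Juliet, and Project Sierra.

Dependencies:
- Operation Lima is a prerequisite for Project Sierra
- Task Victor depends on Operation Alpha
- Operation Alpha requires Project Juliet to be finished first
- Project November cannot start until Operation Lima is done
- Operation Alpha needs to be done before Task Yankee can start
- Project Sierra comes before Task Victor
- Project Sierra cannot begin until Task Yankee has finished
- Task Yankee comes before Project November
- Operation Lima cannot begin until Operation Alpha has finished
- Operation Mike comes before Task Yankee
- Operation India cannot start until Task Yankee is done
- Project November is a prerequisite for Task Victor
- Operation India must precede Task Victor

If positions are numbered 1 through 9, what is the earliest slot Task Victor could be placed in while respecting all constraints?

Working backwards through the constraints from Task Victor, its full set of required predecessors is Operation Alpha, Operation India, Project November, Operation Lima, Task Yankee, Operation Mike, Project Juliet, Project Sierra — 8 of them.
So at minimum 8 operations come before Task Victor, putting Task Victor no earlier than position 9. That position is achievable by scheduling exactly those predecessors first.

9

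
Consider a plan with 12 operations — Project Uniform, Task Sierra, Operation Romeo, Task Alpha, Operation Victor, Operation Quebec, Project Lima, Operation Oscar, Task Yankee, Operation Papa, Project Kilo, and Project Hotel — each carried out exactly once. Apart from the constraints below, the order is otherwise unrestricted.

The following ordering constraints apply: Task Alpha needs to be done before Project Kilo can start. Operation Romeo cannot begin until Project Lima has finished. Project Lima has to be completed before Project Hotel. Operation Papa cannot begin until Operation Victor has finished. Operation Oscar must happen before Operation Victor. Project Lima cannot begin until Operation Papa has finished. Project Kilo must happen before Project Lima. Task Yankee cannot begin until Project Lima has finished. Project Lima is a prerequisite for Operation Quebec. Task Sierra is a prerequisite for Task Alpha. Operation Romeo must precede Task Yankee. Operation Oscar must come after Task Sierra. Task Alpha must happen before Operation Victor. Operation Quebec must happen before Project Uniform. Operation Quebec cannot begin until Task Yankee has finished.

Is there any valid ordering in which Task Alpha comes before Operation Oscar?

The constraints leave Task Alpha and Operation Oscar unordered relative to each other; nothing requires Operation Oscar earlier.
That means at least one valid schedule has Task Alpha before Operation Oscar.

Yes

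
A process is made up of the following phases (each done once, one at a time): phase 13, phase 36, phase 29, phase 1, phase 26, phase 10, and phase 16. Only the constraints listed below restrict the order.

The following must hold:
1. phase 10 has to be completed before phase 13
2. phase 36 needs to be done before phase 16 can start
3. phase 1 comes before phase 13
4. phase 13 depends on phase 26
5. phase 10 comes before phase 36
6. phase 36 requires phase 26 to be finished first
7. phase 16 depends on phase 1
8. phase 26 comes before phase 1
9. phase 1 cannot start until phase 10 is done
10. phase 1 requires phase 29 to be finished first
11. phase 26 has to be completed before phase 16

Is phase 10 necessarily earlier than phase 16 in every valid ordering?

Tracing the constraints gives a chain: phase 10 → phase 36 → phase 16.
So phase 10 must precede phase 16 in any valid ordering.

Yes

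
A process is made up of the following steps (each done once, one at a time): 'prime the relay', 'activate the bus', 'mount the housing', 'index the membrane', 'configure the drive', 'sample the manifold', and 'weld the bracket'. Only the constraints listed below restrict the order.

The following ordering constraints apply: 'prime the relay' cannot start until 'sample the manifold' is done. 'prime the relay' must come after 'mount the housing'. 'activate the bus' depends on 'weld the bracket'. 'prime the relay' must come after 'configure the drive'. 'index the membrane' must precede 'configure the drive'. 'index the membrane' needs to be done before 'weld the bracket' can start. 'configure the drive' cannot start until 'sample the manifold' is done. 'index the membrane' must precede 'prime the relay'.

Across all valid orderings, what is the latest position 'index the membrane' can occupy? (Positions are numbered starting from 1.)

3

Following every chain forward from 'index the membrane', the steps that must come later are 'prime the relay', 'activate the bus', 'configure the drive', 'weld the bracket' — 4 of them.
So at least 4 steps follow 'index the membrane', putting 'index the membrane' no later than position 3. That position is achievable by scheduling everything else first.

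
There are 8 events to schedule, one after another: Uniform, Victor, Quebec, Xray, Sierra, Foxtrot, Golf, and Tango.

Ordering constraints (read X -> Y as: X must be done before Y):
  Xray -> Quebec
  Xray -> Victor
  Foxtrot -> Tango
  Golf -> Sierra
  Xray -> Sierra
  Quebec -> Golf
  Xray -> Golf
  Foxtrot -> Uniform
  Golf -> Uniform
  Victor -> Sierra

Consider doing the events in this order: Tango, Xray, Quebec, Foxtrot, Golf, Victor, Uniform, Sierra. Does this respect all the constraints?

No

In the proposed order, Tango appears before Foxtrot.
But one of the constraints requires Foxtrot before Tango, so this ordering violates it.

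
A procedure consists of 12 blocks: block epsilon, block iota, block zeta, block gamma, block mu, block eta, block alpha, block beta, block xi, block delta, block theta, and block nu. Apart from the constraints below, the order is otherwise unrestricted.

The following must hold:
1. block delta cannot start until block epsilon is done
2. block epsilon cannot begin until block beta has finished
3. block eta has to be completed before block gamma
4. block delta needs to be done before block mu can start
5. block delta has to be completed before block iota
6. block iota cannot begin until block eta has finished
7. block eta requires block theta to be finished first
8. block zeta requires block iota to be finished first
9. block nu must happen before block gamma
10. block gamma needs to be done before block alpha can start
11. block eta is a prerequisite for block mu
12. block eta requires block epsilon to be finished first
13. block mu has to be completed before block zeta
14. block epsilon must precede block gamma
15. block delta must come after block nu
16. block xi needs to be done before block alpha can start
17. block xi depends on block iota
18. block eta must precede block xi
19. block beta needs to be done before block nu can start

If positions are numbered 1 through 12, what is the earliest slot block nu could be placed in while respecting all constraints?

Working backwards through the constraints from block nu, its only required predecessor is block beta.
With 1 mandatory predecessor, the earliest block nu can sit is position 1+1 = 2, and placing just that one first achieves it.

2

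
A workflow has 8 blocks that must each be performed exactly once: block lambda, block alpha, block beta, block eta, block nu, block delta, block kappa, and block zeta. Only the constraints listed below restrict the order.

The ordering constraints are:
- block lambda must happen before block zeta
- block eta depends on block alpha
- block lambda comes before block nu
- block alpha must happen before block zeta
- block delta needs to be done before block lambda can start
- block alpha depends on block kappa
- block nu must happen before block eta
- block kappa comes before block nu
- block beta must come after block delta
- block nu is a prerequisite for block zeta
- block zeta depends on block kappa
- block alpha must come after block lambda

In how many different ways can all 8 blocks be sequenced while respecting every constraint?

80

The blocks with no prerequisites are block delta, block kappa; any of them can be placed first.
Counting all ways to extend the partial order to a total order gives 80.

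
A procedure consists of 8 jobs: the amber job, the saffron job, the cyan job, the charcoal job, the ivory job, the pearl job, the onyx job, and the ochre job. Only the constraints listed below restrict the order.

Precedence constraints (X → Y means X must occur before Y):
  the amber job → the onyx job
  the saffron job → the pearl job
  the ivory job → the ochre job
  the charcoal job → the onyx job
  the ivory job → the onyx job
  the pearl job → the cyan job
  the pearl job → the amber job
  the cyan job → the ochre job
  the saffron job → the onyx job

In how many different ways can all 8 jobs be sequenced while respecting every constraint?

178

The jobs with no prerequisites are the saffron job, the charcoal job, the ivory job; any of them can be placed first.
Counting all ways to extend the partial order to a total order gives 178.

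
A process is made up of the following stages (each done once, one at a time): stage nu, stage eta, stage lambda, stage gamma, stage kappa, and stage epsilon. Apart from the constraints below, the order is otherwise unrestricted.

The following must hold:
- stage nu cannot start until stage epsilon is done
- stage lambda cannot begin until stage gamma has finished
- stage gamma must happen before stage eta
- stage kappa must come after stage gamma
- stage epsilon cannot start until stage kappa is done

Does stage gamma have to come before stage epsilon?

Following the dependencies: stage gamma → stage kappa → stage epsilon.
That forces stage gamma before stage epsilon in every valid schedule.

Yes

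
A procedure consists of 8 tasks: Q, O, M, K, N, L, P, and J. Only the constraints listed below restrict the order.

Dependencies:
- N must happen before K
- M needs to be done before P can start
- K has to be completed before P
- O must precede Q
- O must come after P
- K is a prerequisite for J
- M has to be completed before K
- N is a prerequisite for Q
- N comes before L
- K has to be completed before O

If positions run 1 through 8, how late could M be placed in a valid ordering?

3

The tasks that are forced after M, directly or by a chain of constraints, are Q, O, K, P, J. That's 5 tasks.
With 5 mandatory successors out of 8 tasks total, the latest slot for M is 8−5 = 3, and it's reachable by doing all non-successors before M.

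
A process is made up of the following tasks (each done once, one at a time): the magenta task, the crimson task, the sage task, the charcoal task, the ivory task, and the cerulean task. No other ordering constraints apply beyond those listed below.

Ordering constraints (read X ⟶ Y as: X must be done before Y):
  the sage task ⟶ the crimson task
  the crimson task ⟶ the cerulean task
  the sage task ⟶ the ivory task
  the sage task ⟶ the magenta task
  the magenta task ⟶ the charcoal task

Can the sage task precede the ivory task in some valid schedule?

The sage task is actually forced before the ivory task by the constraints, so certainly some valid ordering has the sage task first.

Yes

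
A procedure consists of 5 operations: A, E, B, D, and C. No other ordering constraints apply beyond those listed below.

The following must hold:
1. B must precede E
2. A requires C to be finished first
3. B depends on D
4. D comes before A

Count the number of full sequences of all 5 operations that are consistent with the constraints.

The operations with no prerequisites are D, C; any of them can be placed first.
Systematically extending each partial ordering one operation at a time and counting, there are 9 complete orderings.

9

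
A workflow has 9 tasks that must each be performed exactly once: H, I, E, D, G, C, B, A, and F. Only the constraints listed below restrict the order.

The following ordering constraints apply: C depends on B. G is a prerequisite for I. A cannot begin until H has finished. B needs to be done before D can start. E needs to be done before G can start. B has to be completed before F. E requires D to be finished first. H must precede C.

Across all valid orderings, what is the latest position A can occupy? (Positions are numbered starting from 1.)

9

A has no required successors, so nothing stops it from going last (position 9).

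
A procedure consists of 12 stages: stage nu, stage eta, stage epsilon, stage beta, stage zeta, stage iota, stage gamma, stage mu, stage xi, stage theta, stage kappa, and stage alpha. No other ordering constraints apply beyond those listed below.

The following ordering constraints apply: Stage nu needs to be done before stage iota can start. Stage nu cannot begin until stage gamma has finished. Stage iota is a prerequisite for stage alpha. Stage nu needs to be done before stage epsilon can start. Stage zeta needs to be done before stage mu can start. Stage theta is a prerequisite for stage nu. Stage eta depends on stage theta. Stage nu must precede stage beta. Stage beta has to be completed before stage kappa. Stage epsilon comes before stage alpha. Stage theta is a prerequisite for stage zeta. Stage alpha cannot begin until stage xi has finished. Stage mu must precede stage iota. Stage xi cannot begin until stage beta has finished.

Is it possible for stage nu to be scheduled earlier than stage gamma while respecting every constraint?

There is a dependency chain stage gamma → stage nu, so stage nu always comes after stage gamma.
Hence stage nu can never be scheduled before stage gamma.

No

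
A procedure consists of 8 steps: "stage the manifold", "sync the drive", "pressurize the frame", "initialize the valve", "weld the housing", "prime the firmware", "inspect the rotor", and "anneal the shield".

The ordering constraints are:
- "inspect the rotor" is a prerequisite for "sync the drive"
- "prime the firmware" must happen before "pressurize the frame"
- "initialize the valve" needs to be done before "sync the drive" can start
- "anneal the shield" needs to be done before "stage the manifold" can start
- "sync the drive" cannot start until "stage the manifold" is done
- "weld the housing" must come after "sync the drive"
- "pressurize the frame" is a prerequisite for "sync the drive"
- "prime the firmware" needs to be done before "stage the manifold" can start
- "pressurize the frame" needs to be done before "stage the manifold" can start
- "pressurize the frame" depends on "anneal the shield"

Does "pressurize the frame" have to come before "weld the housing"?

Yes

Tracing the constraints gives a chain: "pressurize the frame" → "sync the drive" → "weld the housing".
That forces "pressurize the frame" before "weld the housing" in every valid schedule.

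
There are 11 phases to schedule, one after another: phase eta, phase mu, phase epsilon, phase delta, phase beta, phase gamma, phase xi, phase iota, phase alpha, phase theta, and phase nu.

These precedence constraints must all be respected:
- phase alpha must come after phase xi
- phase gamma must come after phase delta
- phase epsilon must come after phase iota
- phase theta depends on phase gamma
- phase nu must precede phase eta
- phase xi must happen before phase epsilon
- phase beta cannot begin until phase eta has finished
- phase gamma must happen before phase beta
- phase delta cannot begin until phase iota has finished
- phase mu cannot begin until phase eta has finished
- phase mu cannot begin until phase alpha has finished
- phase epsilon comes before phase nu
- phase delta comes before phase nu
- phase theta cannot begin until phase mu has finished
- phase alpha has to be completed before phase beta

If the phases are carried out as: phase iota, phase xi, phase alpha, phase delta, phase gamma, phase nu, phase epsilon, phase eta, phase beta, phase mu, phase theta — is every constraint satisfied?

No

Here phase epsilon comes after phase nu.
Since phase epsilon is required before phase nu, the ordering is invalid.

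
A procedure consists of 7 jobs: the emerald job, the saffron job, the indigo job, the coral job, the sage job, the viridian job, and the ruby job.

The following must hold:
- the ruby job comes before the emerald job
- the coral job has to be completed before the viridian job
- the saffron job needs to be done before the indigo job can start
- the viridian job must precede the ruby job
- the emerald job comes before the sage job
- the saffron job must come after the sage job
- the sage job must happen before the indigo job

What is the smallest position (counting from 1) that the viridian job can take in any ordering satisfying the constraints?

2

The only job forced before the viridian job (directly or transitively) is the coral job.
So at minimum 1 job comes before the viridian job, putting the viridian job no earlier than position 2. That position is achievable by scheduling exactly that predecessor first.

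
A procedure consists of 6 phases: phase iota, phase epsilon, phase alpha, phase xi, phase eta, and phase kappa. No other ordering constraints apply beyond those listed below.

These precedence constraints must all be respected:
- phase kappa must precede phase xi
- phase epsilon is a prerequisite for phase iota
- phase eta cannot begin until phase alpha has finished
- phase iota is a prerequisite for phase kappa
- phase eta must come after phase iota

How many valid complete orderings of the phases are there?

2 phases have no prerequisites (phase epsilon, phase alpha), so any of them could come first.
Systematically extending each partial ordering one phase at a time and counting, there are 12 complete orderings.

12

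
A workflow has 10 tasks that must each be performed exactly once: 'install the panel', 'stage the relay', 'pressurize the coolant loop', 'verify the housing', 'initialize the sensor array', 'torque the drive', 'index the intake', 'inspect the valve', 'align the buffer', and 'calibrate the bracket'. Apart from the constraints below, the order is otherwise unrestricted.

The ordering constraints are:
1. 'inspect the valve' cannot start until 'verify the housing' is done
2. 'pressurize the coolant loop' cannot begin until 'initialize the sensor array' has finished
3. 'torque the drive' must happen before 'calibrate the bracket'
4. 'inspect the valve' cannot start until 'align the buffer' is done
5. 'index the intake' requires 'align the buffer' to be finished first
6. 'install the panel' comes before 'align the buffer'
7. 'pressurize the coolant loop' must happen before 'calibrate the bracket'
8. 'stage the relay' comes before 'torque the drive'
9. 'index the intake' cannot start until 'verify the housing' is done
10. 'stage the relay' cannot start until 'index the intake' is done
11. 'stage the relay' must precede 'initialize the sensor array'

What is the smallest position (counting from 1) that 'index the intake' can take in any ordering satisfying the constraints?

Every task that must precede 'index the intake' has to come before it. Tracing all chains that end at 'index the intake', those tasks are: 'install the panel', 'verify the housing', 'align the buffer' — 3 in total.
With 3 mandatory predecessors, the earliest 'index the intake' can sit is position 3+1 = 4, and placing just those 3 first achieves it.

4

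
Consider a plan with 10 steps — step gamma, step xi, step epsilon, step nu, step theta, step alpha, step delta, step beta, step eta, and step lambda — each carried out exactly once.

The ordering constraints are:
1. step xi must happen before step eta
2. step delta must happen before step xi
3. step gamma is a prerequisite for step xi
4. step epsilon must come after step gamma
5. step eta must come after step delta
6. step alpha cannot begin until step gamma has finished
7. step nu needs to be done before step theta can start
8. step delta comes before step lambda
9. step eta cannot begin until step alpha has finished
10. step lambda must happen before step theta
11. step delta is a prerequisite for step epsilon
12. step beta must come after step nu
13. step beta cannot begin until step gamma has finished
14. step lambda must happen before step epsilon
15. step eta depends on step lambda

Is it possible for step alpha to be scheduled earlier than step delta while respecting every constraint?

Nothing in the constraints forces step delta before step alpha — there is no chain from step delta to step alpha.
That means at least one valid schedule has step alpha before step delta.

Yes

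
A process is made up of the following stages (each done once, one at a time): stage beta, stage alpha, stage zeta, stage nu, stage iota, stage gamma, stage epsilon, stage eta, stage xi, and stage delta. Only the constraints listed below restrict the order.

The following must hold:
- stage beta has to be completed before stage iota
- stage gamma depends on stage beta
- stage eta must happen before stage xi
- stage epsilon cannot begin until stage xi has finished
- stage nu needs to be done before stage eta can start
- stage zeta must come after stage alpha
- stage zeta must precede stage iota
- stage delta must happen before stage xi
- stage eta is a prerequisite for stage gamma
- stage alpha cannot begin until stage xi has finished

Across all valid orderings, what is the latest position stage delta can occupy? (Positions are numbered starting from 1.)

Every stage that must follow stage delta has to come after it. Tracing all chains starting from stage delta, those stages are: stage alpha, stage zeta, stage iota, stage epsilon, stage xi — 5 in total.
So at least 5 stages follow stage delta, putting stage delta no later than position 5. That position is achievable by scheduling everything else first.

5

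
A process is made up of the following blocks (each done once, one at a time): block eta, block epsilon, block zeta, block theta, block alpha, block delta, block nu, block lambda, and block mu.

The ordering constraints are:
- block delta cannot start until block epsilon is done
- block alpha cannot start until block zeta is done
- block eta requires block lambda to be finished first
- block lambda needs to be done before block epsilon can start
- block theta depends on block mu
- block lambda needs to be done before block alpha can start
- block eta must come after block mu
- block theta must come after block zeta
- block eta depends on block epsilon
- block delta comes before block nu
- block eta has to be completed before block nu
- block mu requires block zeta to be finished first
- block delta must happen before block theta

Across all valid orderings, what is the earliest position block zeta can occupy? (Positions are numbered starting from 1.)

1

Block zeta has no prerequisites at all, so it can go in position 1.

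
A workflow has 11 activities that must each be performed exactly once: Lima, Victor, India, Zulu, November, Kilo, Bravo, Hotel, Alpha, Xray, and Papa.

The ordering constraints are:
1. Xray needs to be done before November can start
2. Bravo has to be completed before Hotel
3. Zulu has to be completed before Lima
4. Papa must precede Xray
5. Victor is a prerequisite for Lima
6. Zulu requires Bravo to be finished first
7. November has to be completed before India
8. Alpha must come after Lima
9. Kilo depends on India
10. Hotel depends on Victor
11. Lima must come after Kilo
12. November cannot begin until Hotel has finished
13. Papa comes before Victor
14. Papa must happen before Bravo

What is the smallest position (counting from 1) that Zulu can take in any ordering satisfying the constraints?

The activities that are forced before Zulu, directly or transitively, are Bravo, Papa. That's 2 activities.
So at minimum 2 activities come before Zulu, putting Zulu no earlier than position 3. That position is achievable by scheduling exactly those predecessors first.

3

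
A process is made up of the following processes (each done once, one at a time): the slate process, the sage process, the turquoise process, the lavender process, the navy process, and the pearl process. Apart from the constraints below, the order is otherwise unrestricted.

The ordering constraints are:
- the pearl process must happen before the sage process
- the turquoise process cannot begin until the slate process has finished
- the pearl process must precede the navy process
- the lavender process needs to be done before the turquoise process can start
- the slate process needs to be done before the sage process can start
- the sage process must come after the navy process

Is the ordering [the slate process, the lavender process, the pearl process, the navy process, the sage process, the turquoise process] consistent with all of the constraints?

Every stated constraint is respected: the slate process sits at position 1, ahead of the turquoise process at position 6, and each of the other listed pairs likewise has the predecessor earlier in the sequence.

Yes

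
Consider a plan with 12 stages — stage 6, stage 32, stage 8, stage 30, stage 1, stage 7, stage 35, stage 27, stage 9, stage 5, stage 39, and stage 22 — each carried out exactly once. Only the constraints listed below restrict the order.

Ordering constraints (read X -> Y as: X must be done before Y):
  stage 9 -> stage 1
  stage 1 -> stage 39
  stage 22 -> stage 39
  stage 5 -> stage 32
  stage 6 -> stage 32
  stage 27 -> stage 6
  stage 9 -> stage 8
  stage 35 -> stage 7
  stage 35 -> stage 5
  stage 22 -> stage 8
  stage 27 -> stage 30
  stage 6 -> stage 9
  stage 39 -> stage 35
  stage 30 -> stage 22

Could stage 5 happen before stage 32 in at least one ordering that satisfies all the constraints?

Yes

Every valid ordering already has stage 5 before stage 32 (the constraints require it), so in particular at least one does.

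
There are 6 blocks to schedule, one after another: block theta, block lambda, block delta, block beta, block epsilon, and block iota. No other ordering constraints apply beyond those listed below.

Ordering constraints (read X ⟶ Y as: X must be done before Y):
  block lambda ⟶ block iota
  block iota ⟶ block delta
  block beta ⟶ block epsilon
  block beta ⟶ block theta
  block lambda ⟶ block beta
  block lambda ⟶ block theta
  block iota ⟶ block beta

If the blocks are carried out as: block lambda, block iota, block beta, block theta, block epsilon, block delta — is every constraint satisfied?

Yes

Going through the constraints one by one, each required predecessor appears earlier in the sequence than its dependent — e.g. block iota (position 2) is before block delta (position 6), as required.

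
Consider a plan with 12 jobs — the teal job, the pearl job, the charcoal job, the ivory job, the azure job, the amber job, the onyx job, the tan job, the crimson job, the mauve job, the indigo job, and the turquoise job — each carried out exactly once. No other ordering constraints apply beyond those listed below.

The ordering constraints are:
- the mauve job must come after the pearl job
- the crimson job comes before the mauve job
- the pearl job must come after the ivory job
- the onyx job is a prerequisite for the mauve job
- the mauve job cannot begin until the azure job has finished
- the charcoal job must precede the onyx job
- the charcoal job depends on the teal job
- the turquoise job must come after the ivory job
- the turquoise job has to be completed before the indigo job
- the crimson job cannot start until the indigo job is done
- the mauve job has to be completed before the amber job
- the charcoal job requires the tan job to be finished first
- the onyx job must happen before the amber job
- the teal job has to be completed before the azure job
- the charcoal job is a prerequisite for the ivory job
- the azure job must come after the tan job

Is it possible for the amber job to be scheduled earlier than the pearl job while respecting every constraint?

There is a dependency chain the pearl job → the mauve job → the amber job, so the amber job always comes after the pearl job.
So no valid ordering can have the amber job before the pearl job.

No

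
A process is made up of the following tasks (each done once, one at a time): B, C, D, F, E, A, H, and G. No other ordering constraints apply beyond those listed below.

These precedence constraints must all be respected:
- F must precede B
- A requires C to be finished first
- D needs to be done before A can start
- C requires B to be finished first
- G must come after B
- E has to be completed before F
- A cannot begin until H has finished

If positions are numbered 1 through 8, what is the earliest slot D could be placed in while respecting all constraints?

1

D has no prerequisites at all, so it can go in position 1.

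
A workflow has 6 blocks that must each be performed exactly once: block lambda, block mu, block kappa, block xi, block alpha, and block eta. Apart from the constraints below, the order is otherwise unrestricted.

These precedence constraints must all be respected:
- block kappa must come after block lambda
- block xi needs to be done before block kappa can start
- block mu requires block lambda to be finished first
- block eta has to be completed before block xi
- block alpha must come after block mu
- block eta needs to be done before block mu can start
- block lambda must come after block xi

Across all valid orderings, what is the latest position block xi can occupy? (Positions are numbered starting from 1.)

Every block that must follow block xi has to come after it. Tracing all chains starting from block xi, those blocks are: block lambda, block mu, block kappa, block alpha — 4 in total.
With 4 mandatory successors out of 6 blocks total, the latest slot for block xi is 6−4 = 2, and it's reachable by doing all non-successors before block xi.

2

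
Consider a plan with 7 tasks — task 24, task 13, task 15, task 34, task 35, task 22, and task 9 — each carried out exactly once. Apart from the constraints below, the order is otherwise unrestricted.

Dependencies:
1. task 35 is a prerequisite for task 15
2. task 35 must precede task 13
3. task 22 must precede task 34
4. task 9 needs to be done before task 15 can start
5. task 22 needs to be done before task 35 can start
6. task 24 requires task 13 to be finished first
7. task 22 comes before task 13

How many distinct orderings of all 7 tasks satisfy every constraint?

The tasks with no prerequisites are task 22, task 9; any of them can be placed first.
Counting all ways to extend the partial order to a total order gives 69.

69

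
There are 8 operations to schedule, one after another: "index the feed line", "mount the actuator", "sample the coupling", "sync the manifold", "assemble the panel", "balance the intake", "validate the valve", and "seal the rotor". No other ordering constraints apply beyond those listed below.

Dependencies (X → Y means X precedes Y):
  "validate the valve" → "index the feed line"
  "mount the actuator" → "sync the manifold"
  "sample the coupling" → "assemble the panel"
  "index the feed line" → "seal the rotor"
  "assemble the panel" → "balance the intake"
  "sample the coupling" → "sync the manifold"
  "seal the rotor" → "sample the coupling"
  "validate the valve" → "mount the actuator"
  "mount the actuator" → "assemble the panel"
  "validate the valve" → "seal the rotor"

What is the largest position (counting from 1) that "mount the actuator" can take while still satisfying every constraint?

Following every chain forward from "mount the actuator", the operations that must come later are "sync the manifold", "assemble the panel", "balance the intake" — 3 of them.
With 3 mandatory successors out of 8 operations total, the latest slot for "mount the actuator" is 8−3 = 5, and it's reachable by doing all non-successors before "mount the actuator".

5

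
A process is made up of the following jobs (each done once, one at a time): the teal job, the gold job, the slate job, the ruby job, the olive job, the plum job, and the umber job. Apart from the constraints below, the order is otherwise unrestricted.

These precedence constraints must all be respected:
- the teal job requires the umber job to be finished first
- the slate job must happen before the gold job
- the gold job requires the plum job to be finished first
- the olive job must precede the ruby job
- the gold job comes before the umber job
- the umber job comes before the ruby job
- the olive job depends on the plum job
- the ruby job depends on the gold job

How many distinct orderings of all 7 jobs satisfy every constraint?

16

2 jobs have no prerequisites (the slate job, the plum job), so any of them could come first.
Systematically extending each partial ordering one job at a time and counting, there are 16 complete orderings.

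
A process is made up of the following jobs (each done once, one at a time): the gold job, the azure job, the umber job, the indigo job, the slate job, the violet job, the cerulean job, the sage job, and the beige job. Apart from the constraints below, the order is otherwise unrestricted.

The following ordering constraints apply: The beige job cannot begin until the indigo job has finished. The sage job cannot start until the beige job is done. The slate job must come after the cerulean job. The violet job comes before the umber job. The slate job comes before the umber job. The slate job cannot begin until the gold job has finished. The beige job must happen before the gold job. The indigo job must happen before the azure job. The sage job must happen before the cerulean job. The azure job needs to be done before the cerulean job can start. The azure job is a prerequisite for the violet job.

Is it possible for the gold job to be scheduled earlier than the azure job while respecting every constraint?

Yes

The constraints leave the gold job and the azure job unordered relative to each other; nothing requires the azure job earlier.
So a valid ordering placing the gold job earlier than the azure job exists.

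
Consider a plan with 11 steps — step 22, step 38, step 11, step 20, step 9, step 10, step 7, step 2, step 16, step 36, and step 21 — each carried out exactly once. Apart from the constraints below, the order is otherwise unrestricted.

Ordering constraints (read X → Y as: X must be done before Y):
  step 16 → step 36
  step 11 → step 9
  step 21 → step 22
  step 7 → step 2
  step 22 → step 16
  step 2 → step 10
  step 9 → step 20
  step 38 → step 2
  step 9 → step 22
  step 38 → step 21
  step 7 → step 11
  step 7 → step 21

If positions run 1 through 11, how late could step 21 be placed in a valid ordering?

Following every chain forward from step 21, the steps that must come later are step 22, step 16, step 36 — 3 of them.
With 3 mandatory successors out of 11 steps total, the latest slot for step 21 is 11−3 = 8, and it's reachable by doing all non-successors before step 21.

8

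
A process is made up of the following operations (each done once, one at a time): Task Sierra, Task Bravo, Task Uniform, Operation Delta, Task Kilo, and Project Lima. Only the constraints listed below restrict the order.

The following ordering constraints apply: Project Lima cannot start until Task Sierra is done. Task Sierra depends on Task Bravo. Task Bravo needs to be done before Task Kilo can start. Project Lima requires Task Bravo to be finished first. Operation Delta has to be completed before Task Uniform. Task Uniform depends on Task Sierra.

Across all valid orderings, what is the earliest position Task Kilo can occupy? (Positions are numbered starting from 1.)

2

Working backwards through the constraints from Task Kilo, its only required predecessor is Task Bravo.
With 1 mandatory predecessor, the earliest Task Kilo can sit is position 1+1 = 2, and placing just that one first achieves it.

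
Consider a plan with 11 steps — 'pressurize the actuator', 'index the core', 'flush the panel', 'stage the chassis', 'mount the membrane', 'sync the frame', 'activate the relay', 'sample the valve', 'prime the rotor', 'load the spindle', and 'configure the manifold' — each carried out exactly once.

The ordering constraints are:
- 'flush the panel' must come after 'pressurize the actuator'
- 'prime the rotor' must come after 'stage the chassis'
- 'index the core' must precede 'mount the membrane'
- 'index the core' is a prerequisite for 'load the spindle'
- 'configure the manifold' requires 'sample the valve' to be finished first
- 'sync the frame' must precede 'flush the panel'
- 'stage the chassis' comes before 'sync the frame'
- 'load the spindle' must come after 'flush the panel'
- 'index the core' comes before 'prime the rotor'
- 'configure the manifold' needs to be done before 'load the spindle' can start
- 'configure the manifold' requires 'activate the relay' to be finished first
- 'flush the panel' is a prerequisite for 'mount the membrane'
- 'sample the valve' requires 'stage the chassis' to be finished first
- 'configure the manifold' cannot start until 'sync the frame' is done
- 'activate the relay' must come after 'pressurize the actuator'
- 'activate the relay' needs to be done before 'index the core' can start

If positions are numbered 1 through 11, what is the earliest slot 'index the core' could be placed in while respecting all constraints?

Every step that must precede 'index the core' has to come before it. Tracing all chains that end at 'index the core', those steps are: 'pressurize the actuator', 'activate the relay' — 2 in total.
With 2 mandatory predecessors, the earliest 'index the core' can sit is position 2+1 = 3, and placing just those 2 first achieves it.

3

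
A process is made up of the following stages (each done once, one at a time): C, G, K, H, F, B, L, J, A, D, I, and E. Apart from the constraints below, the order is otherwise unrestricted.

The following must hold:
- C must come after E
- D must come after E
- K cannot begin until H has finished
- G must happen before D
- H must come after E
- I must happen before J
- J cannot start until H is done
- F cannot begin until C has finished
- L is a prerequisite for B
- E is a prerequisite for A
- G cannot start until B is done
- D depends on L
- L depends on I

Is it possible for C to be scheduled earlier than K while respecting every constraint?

Yes

Nothing in the constraints forces K before C — there is no chain from K to C.
So a valid ordering placing C earlier than K exists.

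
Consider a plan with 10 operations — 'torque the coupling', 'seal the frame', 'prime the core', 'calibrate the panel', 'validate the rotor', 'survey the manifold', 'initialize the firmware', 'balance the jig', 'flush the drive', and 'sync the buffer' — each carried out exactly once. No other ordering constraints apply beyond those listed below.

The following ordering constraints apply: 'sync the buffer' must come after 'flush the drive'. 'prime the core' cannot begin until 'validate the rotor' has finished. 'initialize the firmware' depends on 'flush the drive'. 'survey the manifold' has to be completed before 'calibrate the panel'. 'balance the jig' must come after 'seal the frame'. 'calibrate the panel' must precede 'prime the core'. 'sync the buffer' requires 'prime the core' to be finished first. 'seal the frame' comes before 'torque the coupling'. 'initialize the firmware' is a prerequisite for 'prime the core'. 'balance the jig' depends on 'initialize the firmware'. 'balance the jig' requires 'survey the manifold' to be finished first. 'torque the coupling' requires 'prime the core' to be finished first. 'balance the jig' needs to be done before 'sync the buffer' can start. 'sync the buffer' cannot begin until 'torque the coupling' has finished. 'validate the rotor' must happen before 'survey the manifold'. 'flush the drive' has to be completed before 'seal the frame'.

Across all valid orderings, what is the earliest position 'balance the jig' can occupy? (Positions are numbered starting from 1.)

The operations that are forced before 'balance the jig', directly or transitively, are 'seal the frame', 'validate the rotor', 'survey the manifold', 'initialize the firmware', 'flush the drive'. That's 5 operations.
With 5 mandatory predecessors, the earliest 'balance the jig' can sit is position 5+1 = 6, and placing just those 5 first achieves it.

6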